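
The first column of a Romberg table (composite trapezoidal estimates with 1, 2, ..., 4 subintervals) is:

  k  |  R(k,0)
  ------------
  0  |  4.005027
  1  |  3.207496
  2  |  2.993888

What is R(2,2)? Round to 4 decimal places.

Richardson extrapolation on the trapezoidal column (denominator 4−1=3):
R(1,1) = (4·3.207496 − 4.005027) / 3 = 2.941652
R(2,1) = 2.993888 + (2.993888 − 3.207496)/3 = 2.922685
R(2,2) = (16·2.922685 − 2.941652) / 15 = 2.921421

2.9214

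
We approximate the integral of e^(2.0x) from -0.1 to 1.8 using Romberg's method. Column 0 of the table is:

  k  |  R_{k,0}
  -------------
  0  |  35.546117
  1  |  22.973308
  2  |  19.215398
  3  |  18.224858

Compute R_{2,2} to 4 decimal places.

17.9081

R_{1,1} = (4·22.973308 − 35.546117) / 3 = 18.782372
R_{2,1} = 19.215398 + (19.215398 − 22.973308)/3 = 17.962761
R_{2,2} = 17.962761 + (17.962761 − 18.782372)/15 = 17.908120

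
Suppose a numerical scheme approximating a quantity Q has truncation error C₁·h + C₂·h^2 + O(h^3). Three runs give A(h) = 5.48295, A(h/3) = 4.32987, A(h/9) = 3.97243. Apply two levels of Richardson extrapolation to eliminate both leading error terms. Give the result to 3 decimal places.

3.799

First eliminate the h term (factor 3^1 = 3):
  B₁ = (3·4.32987 − 5.48295)/2 = 3.75333
  B₂ = (3·3.97243 − 4.32987)/2 = 3.79371
Then eliminate the h^2 term (factor 3^2 = 9):
  (9·3.79371 − 3.75333)/8 = 3.79876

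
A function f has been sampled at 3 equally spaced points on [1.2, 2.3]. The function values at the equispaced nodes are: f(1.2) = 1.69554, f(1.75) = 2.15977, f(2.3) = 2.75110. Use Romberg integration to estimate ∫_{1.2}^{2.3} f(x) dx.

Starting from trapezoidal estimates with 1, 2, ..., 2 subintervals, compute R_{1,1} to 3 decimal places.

R_{0,0} (trapezoid, 1 panel, h=1.1000): 2.44565
R_{1,0} (trapezoid, 2 panels, h=0.5500): 2.41070
R_{1,1} = 2.41070 + (2.41070 − 2.44565)/3 = 2.39905

2.399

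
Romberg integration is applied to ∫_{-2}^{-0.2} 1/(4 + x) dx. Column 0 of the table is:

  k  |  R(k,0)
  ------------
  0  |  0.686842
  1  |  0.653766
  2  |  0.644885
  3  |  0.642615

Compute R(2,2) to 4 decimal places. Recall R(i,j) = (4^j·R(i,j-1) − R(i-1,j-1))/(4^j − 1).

0.6419

Richardson extrapolation on the trapezoidal column (denominator 4−1=3):
R(1,1) = (4·0.653766 − 0.686842) / 3 = 0.642741
R(2,1) = (4·0.644885 − 0.653766) / 3 = 0.641925
R(2,2) = 0.641925 + (0.641925 − 0.642741)/15 = 0.641871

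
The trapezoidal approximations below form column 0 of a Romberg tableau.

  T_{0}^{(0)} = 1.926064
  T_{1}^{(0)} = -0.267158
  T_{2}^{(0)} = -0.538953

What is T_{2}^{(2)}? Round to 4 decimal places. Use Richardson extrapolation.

-0.6050

Richardson extrapolation on the trapezoidal column (denominator 4−1=3):
T_{1}^{(1)} = (4·(-0.267158) − 1.926064) / 3 = -0.998232
T_{2}^{(1)} = (4·(-0.538953) − (-0.267158)) / 3 = -0.629551
T_{2}^{(2)} = (16·(-0.629551) − (-0.998232)) / 15 = -0.604972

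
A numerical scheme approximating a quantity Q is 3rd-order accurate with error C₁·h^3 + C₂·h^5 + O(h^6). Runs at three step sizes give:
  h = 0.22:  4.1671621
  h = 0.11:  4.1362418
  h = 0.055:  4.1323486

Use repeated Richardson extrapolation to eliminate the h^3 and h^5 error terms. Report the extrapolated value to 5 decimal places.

First eliminate the h^3 term (factor 2^3 = 8):
  B₁ = (8·4.1362418 − 4.1671621)/7 = 4.1318246
  B₂ = (8·4.1323486 − 4.1362418)/7 = 4.1317924
Then eliminate the h^5 term (factor 2^5 = 32):
  (32·4.1317924 − 4.1318246)/31 = 4.1317914

4.13179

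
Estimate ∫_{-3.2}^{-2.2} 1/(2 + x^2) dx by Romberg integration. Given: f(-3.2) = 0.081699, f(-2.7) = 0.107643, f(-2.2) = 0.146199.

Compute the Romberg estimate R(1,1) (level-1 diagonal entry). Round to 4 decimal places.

0.1097

R(0,0) (trapezoid, 1 panel, h=1.0000): 0.113949
R(1,0) (trapezoid, 2 panels, h=0.5000): 0.110796
R(1,1) = 0.110796 + (0.110796 − 0.113949)/3 = 0.109745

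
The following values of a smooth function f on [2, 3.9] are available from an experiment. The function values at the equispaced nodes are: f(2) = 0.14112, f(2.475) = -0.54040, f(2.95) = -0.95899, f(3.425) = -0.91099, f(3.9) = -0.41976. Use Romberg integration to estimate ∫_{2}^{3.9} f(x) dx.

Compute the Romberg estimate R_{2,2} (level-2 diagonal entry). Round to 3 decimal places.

R_{0,0} (trapezoid, 1 panel, h=1.9000): -0.26471
R_{1,0} (trapezoid, 2 panels, h=0.9500): -1.04339
R_{2,0} (trapezoid, 4 panels, h=0.4750): -1.21111
R_{1,1} = -1.04339 + (-1.04339 − (-0.26471))/3 = -1.30295
R_{2,1} = -1.21111 + (-1.21111 − (-1.04339))/3 = -1.26702
R_{2,2} = -1.26702 + (-1.26702 − (-1.30295))/15 = -1.26462

-1.265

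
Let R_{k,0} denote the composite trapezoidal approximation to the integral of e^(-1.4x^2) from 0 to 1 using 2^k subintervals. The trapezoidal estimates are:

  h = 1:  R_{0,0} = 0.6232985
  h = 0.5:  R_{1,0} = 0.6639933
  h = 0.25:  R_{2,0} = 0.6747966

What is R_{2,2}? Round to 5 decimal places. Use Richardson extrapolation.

0.67845

Richardson extrapolation on the trapezoidal column (denominator 4−1=3):
R_{1,1} = 0.6639933 + (0.6639933 − 0.6232985)/3 = 0.6775582
R_{2,1} = (4·0.6747966 − 0.6639933) / 3 = 0.6783977
R_{2,2} = 0.6783977 + (0.6783977 − 0.6775582)/15 = 0.6784537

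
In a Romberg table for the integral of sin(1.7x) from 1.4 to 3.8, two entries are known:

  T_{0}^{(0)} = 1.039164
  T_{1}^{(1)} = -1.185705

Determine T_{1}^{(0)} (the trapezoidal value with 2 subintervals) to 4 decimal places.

-0.6295

From T_{1}^{(1)} = (4·T_{1}^{(0)} − T_{0}^{(0)})/3, solve for T_{1}^{(0)}:
4·T_{1}^{(0)} = 3·(-1.185705) + 1.039164 = -2.517951
T_{1}^{(0)} = -0.629488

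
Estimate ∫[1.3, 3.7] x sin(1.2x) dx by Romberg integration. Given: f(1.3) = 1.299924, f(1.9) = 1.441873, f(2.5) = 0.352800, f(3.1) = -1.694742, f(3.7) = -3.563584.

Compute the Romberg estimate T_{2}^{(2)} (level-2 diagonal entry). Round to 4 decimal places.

T_{0}^{(0)} (trapezoid, 1 panel, h=2.4000): -2.716392
T_{1}^{(0)} (trapezoid, 2 panels, h=1.2000): -0.934836
T_{2}^{(0)} (trapezoid, 4 panels, h=0.6000): -0.619139
T_{1}^{(1)} = -0.934836 + (-0.934836 − (-2.716392))/3 = -0.340984
T_{2}^{(1)} = -0.619139 + (-0.619139 − (-0.934836))/3 = -0.513907
T_{2}^{(2)} = -0.513907 + (-0.513907 − (-0.340984))/15 = -0.525435

-0.5254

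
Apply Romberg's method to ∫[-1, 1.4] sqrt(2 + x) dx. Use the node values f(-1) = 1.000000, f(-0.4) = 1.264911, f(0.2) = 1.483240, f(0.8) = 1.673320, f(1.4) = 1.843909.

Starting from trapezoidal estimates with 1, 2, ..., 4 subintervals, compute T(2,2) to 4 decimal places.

3.5128

T(0,0) (trapezoid, 1 panel, h=2.4000): 3.412691
T(1,0) (trapezoid, 2 panels, h=1.2000): 3.486233
T(2,0) (trapezoid, 4 panels, h=0.6000): 3.506055
T(1,1) = 3.486233 + (3.486233 − 3.412691)/3 = 3.510747
T(2,1) = 3.506055 + (3.506055 − 3.486233)/3 = 3.512662
T(2,2) = 3.512662 + (3.512662 − 3.510747)/15 = 3.512790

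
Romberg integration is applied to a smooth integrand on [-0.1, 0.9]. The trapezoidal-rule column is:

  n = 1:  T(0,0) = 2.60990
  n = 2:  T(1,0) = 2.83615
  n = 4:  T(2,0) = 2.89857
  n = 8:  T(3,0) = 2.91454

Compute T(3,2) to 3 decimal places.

2.920

Richardson extrapolation on the trapezoidal column (denominator 4−1=3):
T(2,1) = (4·2.89857 − 2.83615) / 3 = 2.91938
T(3,1) = 2.91454 + (2.91454 − 2.89857)/3 = 2.91986
T(3,2) = (16·2.91986 − 2.91938) / 15 = 2.91989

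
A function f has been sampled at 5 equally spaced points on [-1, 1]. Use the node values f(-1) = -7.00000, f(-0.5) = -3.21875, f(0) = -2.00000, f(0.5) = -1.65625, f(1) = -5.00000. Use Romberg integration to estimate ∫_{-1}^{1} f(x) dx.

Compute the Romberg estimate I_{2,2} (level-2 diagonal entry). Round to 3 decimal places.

-5.867

I_{0,0} (trapezoid, 1 panel, h=2.0000): -12.00000
I_{1,0} (trapezoid, 2 panels, h=1.0000): -8.00000
I_{2,0} (trapezoid, 4 panels, h=0.5000): -6.43750
I_{1,1} = -8.00000 + (-8.00000 − (-12.00000))/3 = -6.66667
I_{2,1} = -6.43750 + (-6.43750 − (-8.00000))/3 = -5.91667
I_{2,2} = -5.91667 + (-5.91667 − (-6.66667))/15 = -5.86667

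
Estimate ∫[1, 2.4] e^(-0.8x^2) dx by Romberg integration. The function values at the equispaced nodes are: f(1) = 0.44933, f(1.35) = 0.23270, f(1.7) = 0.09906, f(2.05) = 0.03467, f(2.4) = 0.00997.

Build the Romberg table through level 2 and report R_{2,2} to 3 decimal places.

0.202

R_{0,0} (trapezoid, 1 panel, h=1.4000): 0.32151
R_{1,0} (trapezoid, 2 panels, h=0.7000): 0.23010
R_{2,0} (trapezoid, 4 panels, h=0.3500): 0.20863
R_{1,1} = 0.23010 + (0.23010 − 0.32151)/3 = 0.19963
R_{2,1} = 0.20863 + (0.20863 − 0.23010)/3 = 0.20147
R_{2,2} = 0.20147 + (0.20147 − 0.19963)/15 = 0.20159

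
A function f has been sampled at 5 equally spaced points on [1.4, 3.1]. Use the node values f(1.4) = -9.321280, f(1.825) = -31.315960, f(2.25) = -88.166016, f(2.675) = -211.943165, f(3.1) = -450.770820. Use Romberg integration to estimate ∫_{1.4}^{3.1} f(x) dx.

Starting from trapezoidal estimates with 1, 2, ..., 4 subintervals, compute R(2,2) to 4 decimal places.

R(0,0) (trapezoid, 1 panel, h=1.7000): -391.078285
R(1,0) (trapezoid, 2 panels, h=0.8500): -270.480256
R(2,0) (trapezoid, 4 panels, h=0.4250): -238.625256
R(1,1) = -270.480256 + (-270.480256 − (-391.078285))/3 = -230.280913
R(2,1) = -238.625256 + (-238.625256 − (-270.480256))/3 = -228.006923
R(2,2) = -228.006923 + (-228.006923 − (-230.280913))/15 = -227.855324

-227.8553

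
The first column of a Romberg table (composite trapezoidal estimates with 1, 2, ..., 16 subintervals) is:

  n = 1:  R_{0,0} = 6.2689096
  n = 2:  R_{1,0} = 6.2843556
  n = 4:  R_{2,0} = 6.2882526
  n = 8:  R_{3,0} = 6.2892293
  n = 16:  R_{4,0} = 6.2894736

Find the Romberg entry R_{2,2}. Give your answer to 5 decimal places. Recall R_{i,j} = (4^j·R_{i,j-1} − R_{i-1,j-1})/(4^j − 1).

Richardson extrapolation on the trapezoidal column (denominator 4−1=3):
R_{1,1} = 6.2843556 + (6.2843556 − 6.2689096)/3 = 6.2895043
R_{2,1} = (4·6.2882526 − 6.2843556) / 3 = 6.2895516
R_{2,2} = (16·6.2895516 − 6.2895043) / 15 = 6.2895548

6.28955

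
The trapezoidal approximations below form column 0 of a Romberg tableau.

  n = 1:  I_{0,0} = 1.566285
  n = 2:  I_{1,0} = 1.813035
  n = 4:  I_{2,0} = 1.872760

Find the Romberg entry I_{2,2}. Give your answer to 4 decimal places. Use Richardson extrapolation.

I_{1,1} = 1.813035 + (1.813035 − 1.566285)/3 = 1.895285
I_{2,1} = (4·1.872760 − 1.813035) / 3 = 1.892668
I_{2,2} = 1.892668 + (1.892668 − 1.895285)/15 = 1.892494

1.8925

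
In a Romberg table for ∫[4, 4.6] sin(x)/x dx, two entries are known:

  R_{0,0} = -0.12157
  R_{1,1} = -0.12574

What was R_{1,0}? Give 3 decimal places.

From R_{1,1} = (4·R_{1,0} − R_{0,0})/3, solve for R_{1,0}:
4·R_{1,0} = 3·(-0.12574) + (-0.12157) = -0.49879
R_{1,0} = -0.12470

-0.125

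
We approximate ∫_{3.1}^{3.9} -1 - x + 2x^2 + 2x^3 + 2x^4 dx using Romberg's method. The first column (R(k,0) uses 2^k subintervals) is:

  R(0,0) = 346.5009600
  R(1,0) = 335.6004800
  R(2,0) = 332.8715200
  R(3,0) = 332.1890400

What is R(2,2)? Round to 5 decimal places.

R(1,1) = 335.6004800 + (335.6004800 − 346.5009600)/3 = 331.9669867
R(2,1) = 332.8715200 + (332.8715200 − 335.6004800)/3 = 331.9618667
R(2,2) = (16·331.9618667 − 331.9669867) / 15 = 331.9615254

331.96153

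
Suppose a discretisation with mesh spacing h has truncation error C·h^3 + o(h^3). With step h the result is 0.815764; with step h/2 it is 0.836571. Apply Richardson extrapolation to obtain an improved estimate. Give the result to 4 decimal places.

Extrapolated value = (8·A(h/2) − A(h)) / (8 − 1)
= (8·0.836571 − 0.815764) / 7
= 5.876804 / 7 = 0.839543

0.8395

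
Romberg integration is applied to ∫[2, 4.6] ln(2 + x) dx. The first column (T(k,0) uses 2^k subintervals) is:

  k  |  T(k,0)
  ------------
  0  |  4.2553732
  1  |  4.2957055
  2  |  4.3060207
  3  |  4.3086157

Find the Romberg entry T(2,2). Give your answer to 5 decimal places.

Richardson extrapolation on the trapezoidal column (denominator 4−1=3):
T(1,1) = 4.2957055 + (4.2957055 − 4.2553732)/3 = 4.3091496
T(2,1) = 4.3060207 + (4.3060207 − 4.2957055)/3 = 4.3094591
T(2,2) = 4.3094591 + (4.3094591 − 4.3091496)/15 = 4.3094797

4.30948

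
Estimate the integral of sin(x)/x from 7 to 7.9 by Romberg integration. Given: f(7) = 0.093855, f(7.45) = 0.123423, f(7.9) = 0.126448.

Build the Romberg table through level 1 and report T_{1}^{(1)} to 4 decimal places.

T_{0}^{(0)} (trapezoid, 1 panel, h=0.9000): 0.099136
T_{1}^{(0)} (trapezoid, 2 panels, h=0.4500): 0.105109
T_{1}^{(1)} = 0.105109 + (0.105109 − 0.099136)/3 = 0.107100

0.1071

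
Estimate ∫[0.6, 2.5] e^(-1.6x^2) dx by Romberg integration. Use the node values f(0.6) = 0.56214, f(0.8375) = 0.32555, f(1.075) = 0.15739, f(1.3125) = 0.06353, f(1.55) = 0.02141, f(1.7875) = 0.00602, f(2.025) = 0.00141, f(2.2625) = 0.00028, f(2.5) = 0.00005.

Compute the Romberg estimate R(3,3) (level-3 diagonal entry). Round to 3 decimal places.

R(0,0) (trapezoid, 1 panel, h=1.9000): 0.53408
R(1,0) (trapezoid, 2 panels, h=0.9500): 0.28738
R(2,0) (trapezoid, 4 panels, h=0.4750): 0.21912
R(3,0) (trapezoid, 8 panels, h=0.2375): 0.20346
R(1,1) = 0.28738 + (0.28738 − 0.53408)/3 = 0.20515
R(2,1) = 0.21912 + (0.21912 − 0.28738)/3 = 0.19637
R(3,1) = 0.20346 + (0.20346 − 0.21912)/3 = 0.19824
R(2,2) = 0.19637 + (0.19637 − 0.20515)/15 = 0.19578
R(3,2) = 0.19824 + (0.19824 − 0.19637)/15 = 0.19836
R(3,3) = 0.19836 + (0.19836 − 0.19578)/63 = 0.19840

0.198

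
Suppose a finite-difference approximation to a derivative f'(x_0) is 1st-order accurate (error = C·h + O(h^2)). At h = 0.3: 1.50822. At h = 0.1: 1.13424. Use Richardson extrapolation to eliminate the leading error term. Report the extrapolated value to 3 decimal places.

The leading error scales as h; refining by a factor of 3 reduces it by 3^1 = 3.
Extrapolated value = (3·A(h/3) − A(h)) / (3 − 1)
= (3·1.13424 − 1.50822) / 2
= 1.89450 / 2 = 0.94725

0.947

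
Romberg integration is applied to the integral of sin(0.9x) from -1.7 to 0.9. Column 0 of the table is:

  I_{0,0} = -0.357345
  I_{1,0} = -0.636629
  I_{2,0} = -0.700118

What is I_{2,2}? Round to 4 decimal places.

Richardson extrapolation on the trapezoidal column (denominator 4−1=3):
I_{1,1} = (4·(-0.636629) − (-0.357345)) / 3 = -0.729724
I_{2,1} = -0.700118 + (-0.700118 − (-0.636629))/3 = -0.721281
I_{2,2} = (16·(-0.721281) − (-0.729724)) / 15 = -0.720718
(Column j=1 coincides with Simpson's rule on the same nodes.)

-0.7207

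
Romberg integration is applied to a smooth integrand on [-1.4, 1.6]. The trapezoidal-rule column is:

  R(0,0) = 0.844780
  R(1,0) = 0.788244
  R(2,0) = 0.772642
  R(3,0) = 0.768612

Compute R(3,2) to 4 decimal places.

R(2,1) = (4·0.772642 − 0.788244) / 3 = 0.767441
R(3,1) = 0.768612 + (0.768612 − 0.772642)/3 = 0.767269
R(3,2) = (16·0.767269 − 0.767441) / 15 = 0.767258

0.7673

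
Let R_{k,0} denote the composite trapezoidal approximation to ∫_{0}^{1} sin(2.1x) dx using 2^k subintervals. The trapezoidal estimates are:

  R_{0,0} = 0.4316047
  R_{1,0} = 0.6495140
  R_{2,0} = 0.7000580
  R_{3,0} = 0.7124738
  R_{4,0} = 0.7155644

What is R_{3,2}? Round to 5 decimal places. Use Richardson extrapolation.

R_{2,1} = 0.7000580 + (0.7000580 − 0.6495140)/3 = 0.7169060
R_{3,1} = (4·0.7124738 − 0.7000580) / 3 = 0.7166124
R_{3,2} = 0.7166124 + (0.7166124 − 0.7169060)/15 = 0.7165928

0.71659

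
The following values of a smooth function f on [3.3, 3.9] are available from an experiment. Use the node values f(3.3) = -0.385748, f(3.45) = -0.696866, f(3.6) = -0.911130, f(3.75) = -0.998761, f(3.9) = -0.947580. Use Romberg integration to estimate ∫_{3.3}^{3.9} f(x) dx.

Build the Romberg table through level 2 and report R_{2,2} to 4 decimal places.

R_{0,0} (trapezoid, 1 panel, h=0.6000): -0.399998
R_{1,0} (trapezoid, 2 panels, h=0.3000): -0.473338
R_{2,0} (trapezoid, 4 panels, h=0.1500): -0.491013
R_{1,1} = -0.473338 + (-0.473338 − (-0.399998))/3 = -0.497785
R_{2,1} = -0.491013 + (-0.491013 − (-0.473338))/3 = -0.496905
R_{2,2} = -0.496905 + (-0.496905 − (-0.497785))/15 = -0.496846

-0.4968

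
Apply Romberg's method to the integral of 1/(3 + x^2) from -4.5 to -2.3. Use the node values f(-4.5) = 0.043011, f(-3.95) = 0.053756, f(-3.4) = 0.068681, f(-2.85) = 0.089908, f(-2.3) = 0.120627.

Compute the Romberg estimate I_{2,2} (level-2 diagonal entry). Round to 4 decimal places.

I_{0,0} (trapezoid, 1 panel, h=2.2000): 0.180002
I_{1,0} (trapezoid, 2 panels, h=1.1000): 0.165550
I_{2,0} (trapezoid, 4 panels, h=0.5500): 0.161790
I_{1,1} = 0.165550 + (0.165550 − 0.180002)/3 = 0.160733
I_{2,1} = 0.161790 + (0.161790 − 0.165550)/3 = 0.160537
I_{2,2} = 0.160537 + (0.160537 − 0.160733)/15 = 0.160524

0.1605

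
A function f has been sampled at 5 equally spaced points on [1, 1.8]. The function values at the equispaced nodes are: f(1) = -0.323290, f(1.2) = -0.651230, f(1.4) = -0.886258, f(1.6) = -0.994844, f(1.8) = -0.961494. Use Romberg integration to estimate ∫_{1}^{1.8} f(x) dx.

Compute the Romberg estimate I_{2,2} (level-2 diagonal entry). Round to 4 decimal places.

I_{0,0} (trapezoid, 1 panel, h=0.8000): -0.513914
I_{1,0} (trapezoid, 2 panels, h=0.4000): -0.611460
I_{2,0} (trapezoid, 4 panels, h=0.2000): -0.634945
I_{1,1} = -0.611460 + (-0.611460 − (-0.513914))/3 = -0.643975
I_{2,1} = -0.634945 + (-0.634945 − (-0.611460))/3 = -0.642773
I_{2,2} = -0.642773 + (-0.642773 − (-0.643975))/15 = -0.642693

-0.6427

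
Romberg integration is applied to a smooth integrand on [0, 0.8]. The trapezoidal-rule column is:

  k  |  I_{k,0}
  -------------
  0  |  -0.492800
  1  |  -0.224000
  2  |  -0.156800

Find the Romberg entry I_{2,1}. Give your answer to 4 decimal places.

-0.1344

I_{2,1} = (4·(-0.156800) − (-0.224000)) / 3 = -0.134400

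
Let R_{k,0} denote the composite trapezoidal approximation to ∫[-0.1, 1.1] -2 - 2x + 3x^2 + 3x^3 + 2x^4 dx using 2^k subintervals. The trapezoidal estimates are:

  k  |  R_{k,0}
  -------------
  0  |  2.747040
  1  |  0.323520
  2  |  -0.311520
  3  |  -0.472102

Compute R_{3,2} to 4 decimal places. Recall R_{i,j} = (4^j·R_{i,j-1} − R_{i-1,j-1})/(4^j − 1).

-0.5258

Richardson extrapolation on the trapezoidal column (denominator 4−1=3):
R_{2,1} = -0.311520 + (-0.311520 − 0.323520)/3 = -0.523200
R_{3,1} = -0.472102 + (-0.472102 − (-0.311520))/3 = -0.525629
R_{3,2} = -0.525629 + (-0.525629 − (-0.523200))/15 = -0.525791
(Column j=1 coincides with Simpson's rule on the same nodes.)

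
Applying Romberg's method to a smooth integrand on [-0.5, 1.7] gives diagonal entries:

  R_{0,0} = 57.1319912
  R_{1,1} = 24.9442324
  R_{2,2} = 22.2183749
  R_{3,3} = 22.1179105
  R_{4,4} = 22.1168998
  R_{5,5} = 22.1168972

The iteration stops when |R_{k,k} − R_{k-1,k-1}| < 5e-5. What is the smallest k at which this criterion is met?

k = 5

|R_{1,1} − R_{0,0}| = 32.1877588 ≥ 5e-5
|R_{2,2} − R_{1,1}| = 2.7258575 ≥ 5e-5
|R_{3,3} − R_{2,2}| = 0.1004644 ≥ 5e-5
|R_{4,4} − R_{3,3}| = 0.0010107 ≥ 5e-5
|R_{5,5} − R_{4,4}| = 0.0000026 < 5e-5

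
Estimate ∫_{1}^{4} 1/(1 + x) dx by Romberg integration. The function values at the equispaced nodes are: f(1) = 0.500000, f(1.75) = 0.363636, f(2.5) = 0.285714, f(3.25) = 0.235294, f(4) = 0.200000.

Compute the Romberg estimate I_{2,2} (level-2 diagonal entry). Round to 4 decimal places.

I_{0,0} (trapezoid, 1 panel, h=3.0000): 1.050000
I_{1,0} (trapezoid, 2 panels, h=1.5000): 0.953571
I_{2,0} (trapezoid, 4 panels, h=0.7500): 0.925983
I_{1,1} = 0.953571 + (0.953571 − 1.050000)/3 = 0.921428
I_{2,1} = 0.925983 + (0.925983 − 0.953571)/3 = 0.916787
I_{2,2} = 0.916787 + (0.916787 − 0.921428)/15 = 0.916478

0.9165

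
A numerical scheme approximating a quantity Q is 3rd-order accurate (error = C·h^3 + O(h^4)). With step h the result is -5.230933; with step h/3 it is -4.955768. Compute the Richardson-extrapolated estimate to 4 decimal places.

Extrapolated value = (27·A(h/3) − A(h)) / (27 − 1)
= (27·(-4.955768) − (-5.230933)) / 26
= -128.574803 / 26 = -4.945185

-4.9452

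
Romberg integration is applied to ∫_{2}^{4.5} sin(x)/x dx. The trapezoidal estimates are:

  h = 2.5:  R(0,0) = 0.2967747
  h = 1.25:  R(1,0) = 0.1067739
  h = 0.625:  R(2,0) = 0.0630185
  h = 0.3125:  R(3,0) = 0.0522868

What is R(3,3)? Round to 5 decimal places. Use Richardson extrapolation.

R(1,1) = 0.1067739 + (0.1067739 − 0.2967747)/3 = 0.0434403
R(2,1) = 0.0630185 + (0.0630185 − 0.1067739)/3 = 0.0484334
R(3,1) = (4·0.0522868 − 0.0630185) / 3 = 0.0487096
R(2,2) = (16·0.0484334 − 0.0434403) / 15 = 0.0487663
R(3,2) = 0.0487096 + (0.0487096 − 0.0484334)/15 = 0.0487280
R(3,3) = 0.0487280 + (0.0487280 − 0.0487663)/63 = 0.0487274

0.04873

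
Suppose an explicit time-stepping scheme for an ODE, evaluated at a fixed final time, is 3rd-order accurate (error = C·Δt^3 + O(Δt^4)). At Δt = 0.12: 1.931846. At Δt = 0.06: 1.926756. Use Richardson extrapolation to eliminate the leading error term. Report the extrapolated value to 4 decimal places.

1.9260

The leading error scales as Δt^3; refining by a factor of 2 reduces it by 2^3 = 8.
Extrapolated value = (8·A(Δt/2) − A(Δt)) / (8 − 1)
= (8·1.926756 − 1.931846) / 7
= 13.482202 / 7 = 1.926029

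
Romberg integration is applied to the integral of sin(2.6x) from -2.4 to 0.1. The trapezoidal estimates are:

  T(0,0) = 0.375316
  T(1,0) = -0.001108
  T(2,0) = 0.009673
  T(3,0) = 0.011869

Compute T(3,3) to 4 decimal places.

Richardson extrapolation on the trapezoidal column (denominator 4−1=3):
T(1,1) = -0.001108 + (-0.001108 − 0.375316)/3 = -0.126583
T(2,1) = (4·0.009673 − (-0.001108)) / 3 = 0.013267
T(3,1) = 0.011869 + (0.011869 − 0.009673)/3 = 0.012601
T(2,2) = 0.013267 + (0.013267 − (-0.126583))/15 = 0.022590
T(3,2) = 0.012601 + (0.012601 − 0.013267)/15 = 0.012557
T(3,3) = (64·0.012557 − 0.022590) / 63 = 0.012398

0.0124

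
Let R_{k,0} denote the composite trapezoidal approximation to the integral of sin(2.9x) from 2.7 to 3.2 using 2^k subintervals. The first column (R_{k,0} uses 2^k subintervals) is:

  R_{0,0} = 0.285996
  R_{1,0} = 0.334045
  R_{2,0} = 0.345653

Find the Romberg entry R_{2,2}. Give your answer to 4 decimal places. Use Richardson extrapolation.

Richardson extrapolation on the trapezoidal column (denominator 4−1=3):
R_{1,1} = (4·0.334045 − 0.285996) / 3 = 0.350061
R_{2,1} = 0.345653 + (0.345653 − 0.334045)/3 = 0.349522
R_{2,2} = 0.349522 + (0.349522 − 0.350061)/15 = 0.349486
(Column j=1 coincides with Simpson's rule on the same nodes.)

0.3495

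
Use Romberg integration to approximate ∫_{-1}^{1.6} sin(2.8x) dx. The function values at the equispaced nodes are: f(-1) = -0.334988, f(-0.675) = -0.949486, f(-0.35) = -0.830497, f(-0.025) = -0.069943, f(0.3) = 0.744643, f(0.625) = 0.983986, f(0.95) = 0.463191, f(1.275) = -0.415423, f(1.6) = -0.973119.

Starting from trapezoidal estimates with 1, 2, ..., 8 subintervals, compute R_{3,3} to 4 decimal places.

-0.2523

R_{0,0} (trapezoid, 1 panel, h=2.6000): -1.700539
R_{1,0} (trapezoid, 2 panels, h=1.3000): 0.117766
R_{2,0} (trapezoid, 4 panels, h=0.6500): -0.179866
R_{3,0} (trapezoid, 8 panels, h=0.3250): -0.236464
R_{1,1} = 0.117766 + (0.117766 − (-1.700539))/3 = 0.723868
R_{2,1} = -0.179866 + (-0.179866 − 0.117766)/3 = -0.279077
R_{3,1} = -0.236464 + (-0.236464 − (-0.179866))/3 = -0.255330
R_{2,2} = -0.279077 + (-0.279077 − 0.723868)/15 = -0.345940
R_{3,2} = -0.255330 + (-0.255330 − (-0.279077))/15 = -0.253747
R_{3,3} = -0.253747 + (-0.253747 − (-0.345940))/63 = -0.252284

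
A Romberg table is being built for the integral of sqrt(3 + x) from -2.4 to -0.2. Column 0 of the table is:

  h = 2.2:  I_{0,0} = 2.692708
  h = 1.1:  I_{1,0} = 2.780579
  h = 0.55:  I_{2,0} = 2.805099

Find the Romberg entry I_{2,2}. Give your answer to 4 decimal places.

2.8135

I_{1,1} = 2.780579 + (2.780579 − 2.692708)/3 = 2.809869
I_{2,1} = 2.805099 + (2.805099 − 2.780579)/3 = 2.813272
I_{2,2} = (16·2.813272 − 2.809869) / 15 = 2.813499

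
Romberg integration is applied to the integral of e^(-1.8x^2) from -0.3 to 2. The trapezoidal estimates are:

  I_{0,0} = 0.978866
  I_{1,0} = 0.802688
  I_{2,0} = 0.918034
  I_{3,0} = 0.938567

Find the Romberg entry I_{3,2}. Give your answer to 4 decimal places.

Richardson extrapolation on the trapezoidal column (denominator 4−1=3):
I_{2,1} = 0.918034 + (0.918034 − 0.802688)/3 = 0.956483
I_{3,1} = 0.938567 + (0.938567 − 0.918034)/3 = 0.945411
I_{3,2} = 0.945411 + (0.945411 − 0.956483)/15 = 0.944673

0.9447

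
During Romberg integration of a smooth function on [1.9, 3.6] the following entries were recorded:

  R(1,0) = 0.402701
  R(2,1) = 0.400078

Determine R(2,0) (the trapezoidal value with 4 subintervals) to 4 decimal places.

0.4007

From R(2,1) = (4·R(2,0) − R(1,0))/3, solve for R(2,0):
4·R(2,0) = 3·0.400078 + 0.402701 = 1.602935
R(2,0) = 0.400734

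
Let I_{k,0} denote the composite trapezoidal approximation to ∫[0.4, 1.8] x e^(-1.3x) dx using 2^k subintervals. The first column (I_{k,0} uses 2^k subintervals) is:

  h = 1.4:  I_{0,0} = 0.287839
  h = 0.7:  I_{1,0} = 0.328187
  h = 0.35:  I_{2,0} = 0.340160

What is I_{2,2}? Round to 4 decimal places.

Richardson extrapolation on the trapezoidal column (denominator 4−1=3):
I_{1,1} = (4·0.328187 − 0.287839) / 3 = 0.341636
I_{2,1} = 0.340160 + (0.340160 − 0.328187)/3 = 0.344151
I_{2,2} = 0.344151 + (0.344151 − 0.341636)/15 = 0.344319

0.3443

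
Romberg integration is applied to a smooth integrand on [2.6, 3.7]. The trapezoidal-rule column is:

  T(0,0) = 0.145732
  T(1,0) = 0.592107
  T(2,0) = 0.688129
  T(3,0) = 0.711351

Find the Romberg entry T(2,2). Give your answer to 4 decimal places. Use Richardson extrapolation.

Richardson extrapolation on the trapezoidal column (denominator 4−1=3):
T(1,1) = (4·0.592107 − 0.145732) / 3 = 0.740899
T(2,1) = 0.688129 + (0.688129 − 0.592107)/3 = 0.720136
T(2,2) = (16·0.720136 − 0.740899) / 15 = 0.718752

0.7188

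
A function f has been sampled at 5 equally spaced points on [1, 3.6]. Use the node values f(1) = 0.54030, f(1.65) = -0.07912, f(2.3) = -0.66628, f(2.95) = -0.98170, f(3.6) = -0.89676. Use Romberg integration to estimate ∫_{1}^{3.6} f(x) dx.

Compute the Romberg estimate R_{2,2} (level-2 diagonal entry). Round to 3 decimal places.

-1.284

R_{0,0} (trapezoid, 1 panel, h=2.6000): -0.46340
R_{1,0} (trapezoid, 2 panels, h=1.3000): -1.09786
R_{2,0} (trapezoid, 4 panels, h=0.6500): -1.23846
R_{1,1} = -1.09786 + (-1.09786 − (-0.46340))/3 = -1.30935
R_{2,1} = -1.23846 + (-1.23846 − (-1.09786))/3 = -1.28533
R_{2,2} = -1.28533 + (-1.28533 − (-1.30935))/15 = -1.28373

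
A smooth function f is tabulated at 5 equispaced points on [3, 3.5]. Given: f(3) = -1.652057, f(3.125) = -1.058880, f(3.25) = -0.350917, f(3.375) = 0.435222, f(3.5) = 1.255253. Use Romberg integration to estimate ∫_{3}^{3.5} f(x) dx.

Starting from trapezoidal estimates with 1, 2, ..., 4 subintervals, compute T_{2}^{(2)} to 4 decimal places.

-0.1497

T_{0}^{(0)} (trapezoid, 1 panel, h=0.5000): -0.099201
T_{1}^{(0)} (trapezoid, 2 panels, h=0.2500): -0.137330
T_{2}^{(0)} (trapezoid, 4 panels, h=0.1250): -0.146622
T_{1}^{(1)} = -0.137330 + (-0.137330 − (-0.099201))/3 = -0.150040
T_{2}^{(1)} = -0.146622 + (-0.146622 − (-0.137330))/3 = -0.149719
T_{2}^{(2)} = -0.149719 + (-0.149719 − (-0.150040))/15 = -0.149698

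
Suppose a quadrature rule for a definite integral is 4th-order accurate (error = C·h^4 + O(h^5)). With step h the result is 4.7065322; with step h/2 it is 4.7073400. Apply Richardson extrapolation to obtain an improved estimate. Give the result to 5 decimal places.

4.70739

The leading error scales as h^4; refining by a factor of 2 reduces it by 2^4 = 16.
Extrapolated value = (16·A(h/2) − A(h)) / (16 − 1)
= (16·4.7073400 − 4.7065322) / 15
= 70.6109078 / 15 = 4.7073939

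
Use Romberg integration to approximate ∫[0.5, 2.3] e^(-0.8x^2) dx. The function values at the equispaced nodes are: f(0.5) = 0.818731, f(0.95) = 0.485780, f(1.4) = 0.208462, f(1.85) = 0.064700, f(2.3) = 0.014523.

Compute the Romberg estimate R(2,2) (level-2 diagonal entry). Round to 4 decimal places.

0.5190

R(0,0) (trapezoid, 1 panel, h=1.8000): 0.749929
R(1,0) (trapezoid, 2 panels, h=0.9000): 0.562580
R(2,0) (trapezoid, 4 panels, h=0.4500): 0.529006
R(1,1) = 0.562580 + (0.562580 − 0.749929)/3 = 0.500130
R(2,1) = 0.529006 + (0.529006 − 0.562580)/3 = 0.517815
R(2,2) = 0.517815 + (0.517815 − 0.500130)/15 = 0.518994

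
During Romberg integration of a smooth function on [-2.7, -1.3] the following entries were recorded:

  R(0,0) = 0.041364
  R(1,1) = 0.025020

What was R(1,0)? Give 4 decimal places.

From R(1,1) = (4·R(1,0) − R(0,0))/3, solve for R(1,0):
4·R(1,0) = 3·0.025020 + 0.041364 = 0.116424
R(1,0) = 0.029106

0.0291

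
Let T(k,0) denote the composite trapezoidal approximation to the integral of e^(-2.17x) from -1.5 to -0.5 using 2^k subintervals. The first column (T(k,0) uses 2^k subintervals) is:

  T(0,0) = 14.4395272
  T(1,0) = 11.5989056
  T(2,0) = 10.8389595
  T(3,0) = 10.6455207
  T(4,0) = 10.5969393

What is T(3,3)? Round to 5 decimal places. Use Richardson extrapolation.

10.58073

Richardson extrapolation on the trapezoidal column (denominator 4−1=3):
T(1,1) = (4·11.5989056 − 14.4395272) / 3 = 10.6520317
T(2,1) = (4·10.8389595 − 11.5989056) / 3 = 10.5856441
T(3,1) = (4·10.6455207 − 10.8389595) / 3 = 10.5810411
T(2,2) = (16·10.5856441 − 10.6520317) / 15 = 10.5812183
T(3,2) = 10.5810411 + (10.5810411 − 10.5856441)/15 = 10.5807342
T(3,3) = 10.5807342 + (10.5807342 − 10.5812183)/63 = 10.5807265
(Column j=1 coincides with Simpson's rule on the same nodes.)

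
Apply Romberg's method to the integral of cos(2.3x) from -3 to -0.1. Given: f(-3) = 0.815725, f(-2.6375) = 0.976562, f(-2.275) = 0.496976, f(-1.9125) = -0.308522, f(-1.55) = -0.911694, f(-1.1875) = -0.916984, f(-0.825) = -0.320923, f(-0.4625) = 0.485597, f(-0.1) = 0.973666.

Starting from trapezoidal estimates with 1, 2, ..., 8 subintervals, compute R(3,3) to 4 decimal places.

0.1509

R(0,0) (trapezoid, 1 panel, h=2.9000): 2.594617
R(1,0) (trapezoid, 2 panels, h=1.4500): -0.024648
R(2,0) (trapezoid, 4 panels, h=0.7250): 0.115315
R(3,0) (trapezoid, 8 panels, h=0.3625): 0.143444
R(1,1) = -0.024648 + (-0.024648 − 2.594617)/3 = -0.897736
R(2,1) = 0.115315 + (0.115315 − (-0.024648))/3 = 0.161969
R(3,1) = 0.143444 + (0.143444 − 0.115315)/3 = 0.152820
R(2,2) = 0.161969 + (0.161969 − (-0.897736))/15 = 0.232616
R(3,2) = 0.152820 + (0.152820 − 0.161969)/15 = 0.152210
R(3,3) = 0.152210 + (0.152210 − 0.232616)/63 = 0.150934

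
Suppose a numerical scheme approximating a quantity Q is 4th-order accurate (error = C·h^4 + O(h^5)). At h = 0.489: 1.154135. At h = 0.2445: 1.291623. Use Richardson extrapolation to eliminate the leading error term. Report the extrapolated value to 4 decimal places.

Extrapolated value = (16·A(h/2) − A(h)) / (16 − 1)
= (16·1.291623 − 1.154135) / 15
= 19.511833 / 15 = 1.300789

1.3008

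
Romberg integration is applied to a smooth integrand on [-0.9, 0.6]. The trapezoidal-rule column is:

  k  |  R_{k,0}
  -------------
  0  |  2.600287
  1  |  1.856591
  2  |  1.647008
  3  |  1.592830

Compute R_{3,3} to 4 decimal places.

1.5746

R_{1,1} = (4·1.856591 − 2.600287) / 3 = 1.608692
R_{2,1} = 1.647008 + (1.647008 − 1.856591)/3 = 1.577147
R_{3,1} = (4·1.592830 − 1.647008) / 3 = 1.574771
R_{2,2} = (16·1.577147 − 1.608692) / 15 = 1.575044
R_{3,2} = (16·1.574771 − 1.577147) / 15 = 1.574613
R_{3,3} = 1.574613 + (1.574613 − 1.575044)/63 = 1.574606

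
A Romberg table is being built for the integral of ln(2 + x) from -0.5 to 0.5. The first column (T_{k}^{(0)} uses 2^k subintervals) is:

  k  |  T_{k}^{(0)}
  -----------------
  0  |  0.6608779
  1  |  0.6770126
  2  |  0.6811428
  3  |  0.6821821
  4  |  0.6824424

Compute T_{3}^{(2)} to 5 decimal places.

Richardson extrapolation on the trapezoidal column (denominator 4−1=3):
T_{2}^{(1)} = 0.6811428 + (0.6811428 − 0.6770126)/3 = 0.6825195
T_{3}^{(1)} = 0.6821821 + (0.6821821 − 0.6811428)/3 = 0.6825285
T_{3}^{(2)} = (16·0.6825285 − 0.6825195) / 15 = 0.6825291

0.68253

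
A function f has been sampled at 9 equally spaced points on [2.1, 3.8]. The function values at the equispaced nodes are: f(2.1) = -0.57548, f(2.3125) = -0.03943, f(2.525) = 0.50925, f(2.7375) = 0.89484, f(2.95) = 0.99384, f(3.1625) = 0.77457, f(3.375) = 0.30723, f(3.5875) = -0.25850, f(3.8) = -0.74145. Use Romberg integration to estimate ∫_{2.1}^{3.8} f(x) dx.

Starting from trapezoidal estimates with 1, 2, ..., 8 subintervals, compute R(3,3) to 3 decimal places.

0.551

R(0,0) (trapezoid, 1 panel, h=1.7000): -1.11939
R(1,0) (trapezoid, 2 panels, h=0.8500): 0.28507
R(2,0) (trapezoid, 4 panels, h=0.4250): 0.48954
R(3,0) (trapezoid, 8 panels, h=0.2125): 0.53621
R(1,1) = 0.28507 + (0.28507 − (-1.11939))/3 = 0.75322
R(2,1) = 0.48954 + (0.48954 − 0.28507)/3 = 0.55770
R(3,1) = 0.53621 + (0.53621 − 0.48954)/3 = 0.55177
R(2,2) = 0.55770 + (0.55770 − 0.75322)/15 = 0.54467
R(3,2) = 0.55177 + (0.55177 − 0.55770)/15 = 0.55137
R(3,3) = 0.55137 + (0.55137 − 0.54467)/63 = 0.55148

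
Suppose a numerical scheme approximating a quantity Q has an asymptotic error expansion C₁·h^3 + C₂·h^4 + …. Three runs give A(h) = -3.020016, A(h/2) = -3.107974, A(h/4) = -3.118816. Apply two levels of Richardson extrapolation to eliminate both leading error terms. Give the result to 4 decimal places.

-3.1204

First eliminate the h^3 term (factor 2^3 = 8):
  B₁ = (8·(-3.107974) − (-3.020016))/7 = -3.120539
  B₂ = (8·(-3.118816) − (-3.107974))/7 = -3.120365
Then eliminate the h^4 term (factor 2^4 = 16):
  (16·(-3.120365) − (-3.120539))/15 = -3.120353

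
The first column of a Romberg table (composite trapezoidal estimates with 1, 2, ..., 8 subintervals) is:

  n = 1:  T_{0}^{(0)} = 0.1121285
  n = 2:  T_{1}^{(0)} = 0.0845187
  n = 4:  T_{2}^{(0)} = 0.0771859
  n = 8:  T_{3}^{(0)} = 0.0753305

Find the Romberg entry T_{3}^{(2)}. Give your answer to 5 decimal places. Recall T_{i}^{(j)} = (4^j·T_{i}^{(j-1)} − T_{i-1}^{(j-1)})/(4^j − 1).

0.07471

Richardson extrapolation on the trapezoidal column (denominator 4−1=3):
T_{2}^{(1)} = 0.0771859 + (0.0771859 − 0.0845187)/3 = 0.0747416
T_{3}^{(1)} = (4·0.0753305 − 0.0771859) / 3 = 0.0747120
T_{3}^{(2)} = 0.0747120 + (0.0747120 − 0.0747416)/15 = 0.0747100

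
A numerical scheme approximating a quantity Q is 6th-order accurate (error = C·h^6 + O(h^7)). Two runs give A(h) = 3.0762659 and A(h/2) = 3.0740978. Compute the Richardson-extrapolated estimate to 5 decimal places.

3.07406

The leading error scales as h^6; refining by a factor of 2 reduces it by 2^6 = 64.
Extrapolated value = (64·A(h/2) − A(h)) / (64 − 1)
= (64·3.0740978 − 3.0762659) / 63
= 193.6659933 / 63 = 3.0740634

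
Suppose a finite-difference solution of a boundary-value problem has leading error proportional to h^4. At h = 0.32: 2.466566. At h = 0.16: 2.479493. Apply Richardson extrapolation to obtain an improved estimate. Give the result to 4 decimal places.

2.4804

Extrapolated value = (16·A(h/2) − A(h)) / (16 − 1)
= (16·2.479493 − 2.466566) / 15
= 37.205322 / 15 = 2.480355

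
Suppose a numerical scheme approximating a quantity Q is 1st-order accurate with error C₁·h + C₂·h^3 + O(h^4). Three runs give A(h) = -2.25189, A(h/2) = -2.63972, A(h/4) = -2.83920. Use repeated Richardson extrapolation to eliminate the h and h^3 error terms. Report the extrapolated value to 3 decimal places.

-3.040

First eliminate the h term (factor 2^1 = 2):
  B₁ = (2·(-2.63972) − (-2.25189))/1 = -3.02755
  B₂ = (2·(-2.83920) − (-2.63972))/1 = -3.03868
Then eliminate the h^3 term (factor 2^3 = 8):
  (8·(-3.03868) − (-3.02755))/7 = -3.04027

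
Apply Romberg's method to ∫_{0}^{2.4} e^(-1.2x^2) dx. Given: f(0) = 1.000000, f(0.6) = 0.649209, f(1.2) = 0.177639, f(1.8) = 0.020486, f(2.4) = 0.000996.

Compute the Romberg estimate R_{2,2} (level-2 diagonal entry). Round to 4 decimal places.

R_{0,0} (trapezoid, 1 panel, h=2.4000): 1.201195
R_{1,0} (trapezoid, 2 panels, h=1.2000): 0.813764
R_{2,0} (trapezoid, 4 panels, h=0.6000): 0.808699
R_{1,1} = 0.813764 + (0.813764 − 1.201195)/3 = 0.684620
R_{2,1} = 0.808699 + (0.808699 − 0.813764)/3 = 0.807011
R_{2,2} = 0.807011 + (0.807011 − 0.684620)/15 = 0.815170

0.8152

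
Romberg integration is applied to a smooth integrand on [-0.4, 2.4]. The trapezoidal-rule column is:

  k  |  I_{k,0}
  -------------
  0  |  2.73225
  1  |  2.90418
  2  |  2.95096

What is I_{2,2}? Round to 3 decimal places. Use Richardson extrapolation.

2.967

I_{1,1} = (4·2.90418 − 2.73225) / 3 = 2.96149
I_{2,1} = 2.95096 + (2.95096 − 2.90418)/3 = 2.96655
I_{2,2} = 2.96655 + (2.96655 − 2.96149)/15 = 2.96689
(Column j=1 coincides with Simpson's rule on the same nodes.)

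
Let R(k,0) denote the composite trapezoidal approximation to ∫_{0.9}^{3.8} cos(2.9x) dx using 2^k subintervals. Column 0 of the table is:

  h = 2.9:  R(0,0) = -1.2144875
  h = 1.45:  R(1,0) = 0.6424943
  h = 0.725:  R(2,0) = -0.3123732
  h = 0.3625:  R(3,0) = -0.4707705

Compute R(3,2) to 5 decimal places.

R(2,1) = (4·(-0.3123732) − 0.6424943) / 3 = -0.6306624
R(3,1) = (4·(-0.4707705) − (-0.3123732)) / 3 = -0.5235696
R(3,2) = -0.5235696 + (-0.5235696 − (-0.6306624))/15 = -0.5164301

-0.51643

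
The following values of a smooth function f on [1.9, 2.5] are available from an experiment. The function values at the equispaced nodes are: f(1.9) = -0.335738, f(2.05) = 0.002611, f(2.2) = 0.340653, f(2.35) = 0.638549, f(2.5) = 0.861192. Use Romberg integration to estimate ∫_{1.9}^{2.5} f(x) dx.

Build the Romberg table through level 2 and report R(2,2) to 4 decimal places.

R(0,0) (trapezoid, 1 panel, h=0.6000): 0.157636
R(1,0) (trapezoid, 2 panels, h=0.3000): 0.181014
R(2,0) (trapezoid, 4 panels, h=0.1500): 0.186681
R(1,1) = 0.181014 + (0.181014 − 0.157636)/3 = 0.188807
R(2,1) = 0.186681 + (0.186681 − 0.181014)/3 = 0.188570
R(2,2) = 0.188570 + (0.188570 − 0.188807)/15 = 0.188554

0.1886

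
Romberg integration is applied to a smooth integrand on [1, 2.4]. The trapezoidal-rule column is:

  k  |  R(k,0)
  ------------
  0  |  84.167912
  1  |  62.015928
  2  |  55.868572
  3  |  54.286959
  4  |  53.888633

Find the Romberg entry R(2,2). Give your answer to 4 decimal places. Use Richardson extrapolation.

53.7653

R(1,1) = (4·62.015928 − 84.167912) / 3 = 54.631933
R(2,1) = 55.868572 + (55.868572 − 62.015928)/3 = 53.819453
R(2,2) = 53.819453 + (53.819453 − 54.631933)/15 = 53.765288
(Column j=1 coincides with Simpson's rule on the same nodes.)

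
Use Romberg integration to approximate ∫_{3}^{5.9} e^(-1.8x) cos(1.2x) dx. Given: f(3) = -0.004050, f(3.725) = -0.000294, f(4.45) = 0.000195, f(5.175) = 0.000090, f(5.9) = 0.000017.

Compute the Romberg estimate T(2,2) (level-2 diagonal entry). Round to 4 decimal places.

T(0,0) (trapezoid, 1 panel, h=2.9000): -0.005848
T(1,0) (trapezoid, 2 panels, h=1.4500): -0.002641
T(2,0) (trapezoid, 4 panels, h=0.7250): -0.001468
T(1,1) = -0.002641 + (-0.002641 − (-0.005848))/3 = -0.001572
T(2,1) = -0.001468 + (-0.001468 − (-0.002641))/3 = -0.001077
T(2,2) = -0.001077 + (-0.001077 − (-0.001572))/15 = -0.001044

-0.0010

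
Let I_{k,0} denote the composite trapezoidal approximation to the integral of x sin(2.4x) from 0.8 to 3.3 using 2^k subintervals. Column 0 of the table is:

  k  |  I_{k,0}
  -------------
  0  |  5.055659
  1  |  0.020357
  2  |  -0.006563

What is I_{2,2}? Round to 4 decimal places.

0.0940

Richardson extrapolation on the trapezoidal column (denominator 4−1=3):
I_{1,1} = (4·0.020357 − 5.055659) / 3 = -1.658077
I_{2,1} = -0.006563 + (-0.006563 − 0.020357)/3 = -0.015536
I_{2,2} = (16·(-0.015536) − (-1.658077)) / 15 = 0.093967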